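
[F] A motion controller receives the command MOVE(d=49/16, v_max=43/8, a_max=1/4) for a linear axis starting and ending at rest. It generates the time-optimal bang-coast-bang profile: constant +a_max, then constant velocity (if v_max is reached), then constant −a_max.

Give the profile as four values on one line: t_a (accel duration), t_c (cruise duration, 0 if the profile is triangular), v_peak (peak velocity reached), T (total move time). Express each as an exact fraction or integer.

t_a=7/2 t_c=0 v_peak=7/8 T=7

v_max²/a_max = (43/8)²/(1/4) = 1849/16
49/16 < 1849/16 → triangular
v_peak = √(49/16·1/4) = √(49/64) = 7/8
t_a = (7/8)/(1/4) = 7/2; t_c = 0
T = 2·7/2 = 7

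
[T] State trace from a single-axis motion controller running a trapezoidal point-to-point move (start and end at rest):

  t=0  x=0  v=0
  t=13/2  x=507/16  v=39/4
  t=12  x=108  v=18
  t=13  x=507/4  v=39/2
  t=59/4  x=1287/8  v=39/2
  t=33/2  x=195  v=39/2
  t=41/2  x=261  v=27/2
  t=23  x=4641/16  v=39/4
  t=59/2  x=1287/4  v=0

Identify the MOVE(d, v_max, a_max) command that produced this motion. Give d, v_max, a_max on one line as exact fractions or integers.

d=1287/4 v_max=39/2 a_max=3/2

final state: t=59/2, x=1287/4, v=0 → d = 1287/4
a_max = (39/4−0)/(13/2−0) = 3/2
max v = 39/2 over t∈[13,33/2] → v_max = 39/2
check: 39/2·(13+7/2) = 1287/4 ✓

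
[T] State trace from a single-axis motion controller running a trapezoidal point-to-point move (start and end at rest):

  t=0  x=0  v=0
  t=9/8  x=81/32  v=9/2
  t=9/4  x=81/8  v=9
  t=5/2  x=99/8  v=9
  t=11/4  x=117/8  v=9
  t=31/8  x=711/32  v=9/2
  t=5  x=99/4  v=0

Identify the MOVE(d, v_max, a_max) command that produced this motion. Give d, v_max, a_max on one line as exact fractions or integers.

d=99/4 v_max=9 a_max=4

final state: t=5, x=99/4, v=0 → d = 99/4
a_max = (9/2−0)/(9/8−0) = 4
max v = 9 over t∈[9/4,11/4] → v_max = 9
check: 9·(9/4+1/2) = 99/4 ✓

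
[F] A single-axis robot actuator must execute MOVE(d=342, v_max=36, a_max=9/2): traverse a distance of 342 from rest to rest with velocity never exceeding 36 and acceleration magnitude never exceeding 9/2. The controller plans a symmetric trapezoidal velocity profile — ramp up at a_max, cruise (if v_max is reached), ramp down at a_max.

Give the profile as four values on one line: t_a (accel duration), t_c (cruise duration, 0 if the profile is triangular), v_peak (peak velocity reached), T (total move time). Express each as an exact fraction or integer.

t_a=8 t_c=3/2 v_peak=36 T=35/2

v_max²/a_max = 36²/(9/2) = 288
342 ≥ 288 → trapezoidal
t_a = 36/(9/2) = 8; v_peak = 36
d_cruise = 342 − 288 = 54; t_c = 54/36 = 3/2
T = 2·8 + 3/2 = 35/2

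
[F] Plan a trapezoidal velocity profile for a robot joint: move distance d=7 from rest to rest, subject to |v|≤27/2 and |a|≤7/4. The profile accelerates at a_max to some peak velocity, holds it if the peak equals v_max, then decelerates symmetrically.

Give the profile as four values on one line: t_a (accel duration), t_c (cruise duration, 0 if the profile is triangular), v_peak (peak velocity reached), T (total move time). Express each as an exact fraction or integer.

t_a=2 t_c=0 v_peak=7/2 T=4

vₘ²/aₘ = (27/2)²/(7/4) = 729/7
7 < 729/7 so t_c = 0
v_peak = √(7·7/4) = √(49/4) = 7/2
t_a = (7/2)/(7/4) = 2; t_c = 0
T = 2·2 = 4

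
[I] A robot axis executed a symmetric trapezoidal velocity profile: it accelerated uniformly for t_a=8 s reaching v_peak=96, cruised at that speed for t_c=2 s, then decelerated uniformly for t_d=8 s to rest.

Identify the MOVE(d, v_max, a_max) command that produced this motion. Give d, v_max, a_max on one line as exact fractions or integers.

d=960 v_max=96 a_max=12

a_max = 96/8 = 12
d_a = ½·96·8 = 384; d_c = 96·2 = 192
d = 2·384 + 192 = 960
t_c = 2 > 0 so v_max = 96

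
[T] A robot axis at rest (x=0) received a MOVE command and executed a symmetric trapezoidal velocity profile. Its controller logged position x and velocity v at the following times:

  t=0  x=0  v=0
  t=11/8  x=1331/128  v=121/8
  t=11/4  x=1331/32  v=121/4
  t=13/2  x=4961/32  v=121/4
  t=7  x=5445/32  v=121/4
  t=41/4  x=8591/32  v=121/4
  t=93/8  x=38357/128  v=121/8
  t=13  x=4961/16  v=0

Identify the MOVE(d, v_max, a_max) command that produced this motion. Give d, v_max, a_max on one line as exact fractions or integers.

final state: t=13, x=4961/16, v=0 → d = 4961/16
a_max = (121/8−0)/(11/8−0) = 11
max v = 121/4 over t∈[11/4,41/4] → v_max = 121/4
check: 121/4·(11/4+15/2) = 4961/16 ✓

d=4961/16 v_max=121/4 a_max=11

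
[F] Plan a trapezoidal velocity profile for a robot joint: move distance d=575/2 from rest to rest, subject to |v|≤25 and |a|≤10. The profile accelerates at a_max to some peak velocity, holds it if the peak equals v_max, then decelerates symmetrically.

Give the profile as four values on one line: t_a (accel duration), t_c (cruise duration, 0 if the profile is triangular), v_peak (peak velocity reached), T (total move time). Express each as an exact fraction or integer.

vₘ²/aₘ = 25²/10 = 125/2
575/2 ≥ 125/2 ⇒ cruise phase
t_a = 25/10 = 5/2; v_peak = 25
d_cruise = 575/2 − 125/2 = 225; t_c = 225/25 = 9
T = 2·5/2 + 9 = 14

t_a=5/2 t_c=9 v_peak=25 T=14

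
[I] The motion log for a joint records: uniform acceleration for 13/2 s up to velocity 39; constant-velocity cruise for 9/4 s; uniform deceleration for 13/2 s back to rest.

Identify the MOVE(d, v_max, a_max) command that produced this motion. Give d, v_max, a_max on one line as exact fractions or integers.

a_max = 39/(13/2) = 6
d_a = ½·39·13/2 = 507/4; d_c = 39·9/4 = 351/4
d = 2·507/4 + 351/4 = 1365/4
t_c = 9/4 > 0 ⇒ limit active, v_max = 39

d=1365/4 v_max=39 a_max=6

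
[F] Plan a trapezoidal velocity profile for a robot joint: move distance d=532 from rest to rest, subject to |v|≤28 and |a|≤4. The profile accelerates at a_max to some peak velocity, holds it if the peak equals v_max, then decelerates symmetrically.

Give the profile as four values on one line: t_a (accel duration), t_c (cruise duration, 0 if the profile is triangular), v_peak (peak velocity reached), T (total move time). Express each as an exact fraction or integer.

t_a=7 t_c=12 v_peak=28 T=26

(v_max)²/a_max = 28²/4 = 196
532 ≥ 196 ⇒ cruise phase
t_a = 28/4 = 7; v_peak = 28
d_cruise = 532 − 196 = 336; t_c = 336/28 = 12
T = 2·7 + 12 = 26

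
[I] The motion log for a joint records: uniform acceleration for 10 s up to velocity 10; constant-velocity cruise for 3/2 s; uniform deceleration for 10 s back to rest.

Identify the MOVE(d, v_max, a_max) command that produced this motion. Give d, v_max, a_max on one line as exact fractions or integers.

a_max = 10/10 = 1
d_a = ½·10·10 = 50; d_c = 10·3/2 = 15
d = 2·50 + 15 = 115
t_c = 3/2 > 0 → v_max = v_peak = 10

d=115 v_max=10 a_max=1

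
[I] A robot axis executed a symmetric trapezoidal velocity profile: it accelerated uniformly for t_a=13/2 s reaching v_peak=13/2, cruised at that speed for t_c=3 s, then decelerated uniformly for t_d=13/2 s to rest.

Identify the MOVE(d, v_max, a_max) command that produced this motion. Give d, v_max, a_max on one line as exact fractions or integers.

a_max = (13/2)/(13/2) = 1
d_a = ½·13/2·13/2 = 169/8; d_c = 13/2·3 = 39/2
d = 2·169/8 + 39/2 = 247/4
t_c = 3 > 0 → v_max = v_peak = 13/2

d=247/4 v_max=13/2 a_max=1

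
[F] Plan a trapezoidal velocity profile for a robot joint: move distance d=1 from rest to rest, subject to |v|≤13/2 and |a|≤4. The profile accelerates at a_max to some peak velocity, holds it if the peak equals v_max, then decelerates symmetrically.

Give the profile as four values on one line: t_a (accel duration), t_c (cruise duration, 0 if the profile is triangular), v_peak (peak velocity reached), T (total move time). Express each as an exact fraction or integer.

(v_max)²/a_max = (13/2)²/4 = 169/16
1 < 169/16 ⇒ no cruise
v_peak = √(1·4) = √4 = 2
t_a = 2/4 = 1/2; t_c = 0
T = 2·1/2 = 1

t_a=1/2 t_c=0 v_peak=2 T=1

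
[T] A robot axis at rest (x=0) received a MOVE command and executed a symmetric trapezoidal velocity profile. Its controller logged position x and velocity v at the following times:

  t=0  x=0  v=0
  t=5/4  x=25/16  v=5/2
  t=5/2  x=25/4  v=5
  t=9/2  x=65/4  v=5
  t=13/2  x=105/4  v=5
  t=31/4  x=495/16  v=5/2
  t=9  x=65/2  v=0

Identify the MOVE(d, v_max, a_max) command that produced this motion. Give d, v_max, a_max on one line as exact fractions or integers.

final state: t=9, x=65/2, v=0 → d = 65/2
a_max = (5/2−0)/(5/4−0) = 2
max v = 5 over t∈[5/2,13/2] → v_max = 5
check: 5·(5/2+4) = 65/2 ✓

d=65/2 v_max=5 a_max=2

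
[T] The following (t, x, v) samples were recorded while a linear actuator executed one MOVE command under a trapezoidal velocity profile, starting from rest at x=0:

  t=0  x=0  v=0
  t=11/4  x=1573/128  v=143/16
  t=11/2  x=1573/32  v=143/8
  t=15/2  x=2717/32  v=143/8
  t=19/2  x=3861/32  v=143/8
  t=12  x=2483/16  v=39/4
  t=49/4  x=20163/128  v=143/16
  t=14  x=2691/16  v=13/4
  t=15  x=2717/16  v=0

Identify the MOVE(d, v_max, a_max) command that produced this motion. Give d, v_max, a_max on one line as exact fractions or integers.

final state: t=15, x=2717/16, v=0 → d = 2717/16
a_max = (143/16−0)/(11/4−0) = 13/4
max v = 143/8 over t∈[11/2,19/2] → v_max = 143/8
check: 143/8·(11/2+4) = 2717/16 ✓

d=2717/16 v_max=143/8 a_max=13/4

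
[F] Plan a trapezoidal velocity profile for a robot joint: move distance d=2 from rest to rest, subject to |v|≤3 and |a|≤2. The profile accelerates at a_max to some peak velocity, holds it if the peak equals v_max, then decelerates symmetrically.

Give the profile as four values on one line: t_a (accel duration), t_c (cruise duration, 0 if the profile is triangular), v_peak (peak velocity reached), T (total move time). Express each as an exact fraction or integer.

vₘ²/aₘ = 3²/2 = 9/2
2 < 9/2 ⇒ no cruise
v_peak = √(2·2) = √4 = 2
t_a = 2/2 = 1; t_c = 0
T = 2·1 = 2

t_a=1 t_c=0 v_peak=2 T=2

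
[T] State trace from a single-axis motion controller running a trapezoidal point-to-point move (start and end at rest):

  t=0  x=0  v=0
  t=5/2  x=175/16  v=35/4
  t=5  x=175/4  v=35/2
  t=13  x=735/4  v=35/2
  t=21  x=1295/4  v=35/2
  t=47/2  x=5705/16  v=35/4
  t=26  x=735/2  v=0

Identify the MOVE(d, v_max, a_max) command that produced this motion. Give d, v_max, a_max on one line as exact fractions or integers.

final state: t=26, x=735/2, v=0 → d = 735/2
a_max = (35/4−0)/(5/2−0) = 7/2
max v = 35/2 over t∈[5,21] → v_max = 35/2
check: 35/2·(5+16) = 735/2 ✓

d=735/2 v_max=35/2 a_max=7/2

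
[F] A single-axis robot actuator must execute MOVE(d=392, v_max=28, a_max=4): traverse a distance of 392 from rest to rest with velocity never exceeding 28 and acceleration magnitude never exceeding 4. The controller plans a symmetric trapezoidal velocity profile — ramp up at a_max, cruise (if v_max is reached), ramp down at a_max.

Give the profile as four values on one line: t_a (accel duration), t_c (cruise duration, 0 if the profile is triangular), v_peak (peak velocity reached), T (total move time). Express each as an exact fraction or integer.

(v_max)²/a_max = 28²/4 = 196
392 ≥ 196 → trapezoidal
t_a = 28/4 = 7; v_peak = 28
d_cruise = 392 − 196 = 196; t_c = 196/28 = 7
T = 2·7 + 7 = 21

t_a=7 t_c=7 v_peak=28 T=21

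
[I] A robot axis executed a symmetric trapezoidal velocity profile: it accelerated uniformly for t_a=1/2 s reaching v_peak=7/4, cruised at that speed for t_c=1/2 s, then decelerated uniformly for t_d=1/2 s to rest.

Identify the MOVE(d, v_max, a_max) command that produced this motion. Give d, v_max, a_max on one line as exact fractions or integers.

d=7/4 v_max=7/4 a_max=7/2

a_max = (7/4)/(1/2) = 7/2
d_a = ½·7/4·1/2 = 7/16; d_c = 7/4·1/2 = 7/8
d = 2·7/16 + 7/8 = 7/4
t_c = 1/2 > 0 ⇒ limit active, v_max = 7/4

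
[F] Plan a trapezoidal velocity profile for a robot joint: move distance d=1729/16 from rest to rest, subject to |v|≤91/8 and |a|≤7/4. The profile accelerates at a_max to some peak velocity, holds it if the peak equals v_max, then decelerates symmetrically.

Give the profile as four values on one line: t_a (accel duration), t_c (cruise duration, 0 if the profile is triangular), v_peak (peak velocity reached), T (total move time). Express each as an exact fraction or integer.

(v_max)²/a_max = (91/8)²/(7/4) = 1183/16
1729/16 ≥ 1183/16 ⇒ cruise phase
t_a = (91/8)/(7/4) = 13/2; v_peak = 91/8
d_cruise = 1729/16 − 1183/16 = 273/8; t_c = (273/8)/(91/8) = 3
T = 2·13/2 + 3 = 16

t_a=13/2 t_c=3 v_peak=91/8 T=16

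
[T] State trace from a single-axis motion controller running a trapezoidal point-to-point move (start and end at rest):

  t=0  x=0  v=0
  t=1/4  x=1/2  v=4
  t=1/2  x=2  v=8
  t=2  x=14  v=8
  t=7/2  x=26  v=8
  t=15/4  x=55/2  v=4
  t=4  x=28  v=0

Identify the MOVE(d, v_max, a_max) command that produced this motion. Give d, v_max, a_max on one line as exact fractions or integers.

d=28 v_max=8 a_max=16

final state: t=4, x=28, v=0 → d = 28
a_max = (4−0)/(1/4−0) = 16
max v = 8 over t∈[1/2,7/2] → v_max = 8
check: 8·(1/2+3) = 28 ✓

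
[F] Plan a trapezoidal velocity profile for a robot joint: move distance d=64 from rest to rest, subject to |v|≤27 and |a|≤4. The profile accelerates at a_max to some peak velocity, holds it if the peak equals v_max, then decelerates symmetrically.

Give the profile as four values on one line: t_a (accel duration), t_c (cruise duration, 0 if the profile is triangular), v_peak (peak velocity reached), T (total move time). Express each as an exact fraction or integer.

t_a=4 t_c=0 v_peak=16 T=8

(v_max)²/a_max = 27²/4 = 729/4
64 < 729/4 → triangular
v_peak = √(64·4) = √256 = 16
t_a = 16/4 = 4; t_c = 0
T = 2·4 = 8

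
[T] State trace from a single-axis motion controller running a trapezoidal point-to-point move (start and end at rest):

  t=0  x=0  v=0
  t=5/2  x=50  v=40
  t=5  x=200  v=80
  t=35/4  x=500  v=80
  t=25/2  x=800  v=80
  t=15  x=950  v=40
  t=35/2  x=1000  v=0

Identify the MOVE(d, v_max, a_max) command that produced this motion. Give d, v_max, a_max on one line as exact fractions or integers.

d=1000 v_max=80 a_max=16

final state: t=35/2, x=1000, v=0 → d = 1000
a_max = (40−0)/(5/2−0) = 16
max v = 80 over t∈[5,25/2] → v_max = 80
check: 80·(5+15/2) = 1000 ✓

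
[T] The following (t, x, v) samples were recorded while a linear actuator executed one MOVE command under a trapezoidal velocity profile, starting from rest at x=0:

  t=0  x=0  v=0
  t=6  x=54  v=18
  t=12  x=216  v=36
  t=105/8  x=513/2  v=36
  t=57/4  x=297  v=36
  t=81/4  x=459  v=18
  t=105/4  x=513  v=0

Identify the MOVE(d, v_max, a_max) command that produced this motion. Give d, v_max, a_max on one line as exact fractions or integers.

final state: t=105/4, x=513, v=0 → d = 513
a_max = (18−0)/(6−0) = 3
max v = 36 over t∈[12,57/4] → v_max = 36
check: 36·(12+9/4) = 513 ✓

d=513 v_max=36 a_max=3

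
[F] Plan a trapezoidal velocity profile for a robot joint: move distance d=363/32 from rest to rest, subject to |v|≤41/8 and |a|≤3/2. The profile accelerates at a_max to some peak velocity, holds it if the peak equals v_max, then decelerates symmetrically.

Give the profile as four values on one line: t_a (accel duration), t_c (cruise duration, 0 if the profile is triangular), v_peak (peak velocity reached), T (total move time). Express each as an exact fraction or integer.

t_a=11/4 t_c=0 v_peak=33/8 T=11/2

(v_max)²/a_max = (41/8)²/(3/2) = 1681/96
363/32 < 1681/96 ⇒ no cruise
v_peak = √(363/32·3/2) = √(1089/64) = 33/8
t_a = (33/8)/(3/2) = 11/4; t_c = 0
T = 2·11/4 = 11/2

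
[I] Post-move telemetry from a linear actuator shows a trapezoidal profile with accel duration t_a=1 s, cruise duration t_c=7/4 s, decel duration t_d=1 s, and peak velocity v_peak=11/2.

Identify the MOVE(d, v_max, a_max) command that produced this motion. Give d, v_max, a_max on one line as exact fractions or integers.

d=121/8 v_max=11/2 a_max=11/2

a_max = (11/2)/1 = 11/2
d_a = ½·11/2·1 = 11/4; d_c = 11/2·7/4 = 77/8
d = 2·11/4 + 77/8 = 121/8
t_c = 7/4 > 0 ⇒ limit active, v_max = 11/2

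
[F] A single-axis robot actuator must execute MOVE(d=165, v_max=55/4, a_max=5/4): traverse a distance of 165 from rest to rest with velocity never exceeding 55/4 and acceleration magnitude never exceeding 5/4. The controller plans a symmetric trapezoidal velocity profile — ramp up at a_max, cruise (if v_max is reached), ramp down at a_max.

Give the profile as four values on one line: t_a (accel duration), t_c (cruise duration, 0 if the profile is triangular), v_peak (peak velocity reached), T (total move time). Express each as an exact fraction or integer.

t_a=11 t_c=1 v_peak=55/4 T=23

vₘ²/aₘ = (55/4)²/(5/4) = 605/4
165 ≥ 605/4 so v_max reached
t_a = (55/4)/(5/4) = 11; v_peak = 55/4
d_cruise = 165 − 605/4 = 55/4; t_c = (55/4)/(55/4) = 1
T = 2·11 + 1 = 23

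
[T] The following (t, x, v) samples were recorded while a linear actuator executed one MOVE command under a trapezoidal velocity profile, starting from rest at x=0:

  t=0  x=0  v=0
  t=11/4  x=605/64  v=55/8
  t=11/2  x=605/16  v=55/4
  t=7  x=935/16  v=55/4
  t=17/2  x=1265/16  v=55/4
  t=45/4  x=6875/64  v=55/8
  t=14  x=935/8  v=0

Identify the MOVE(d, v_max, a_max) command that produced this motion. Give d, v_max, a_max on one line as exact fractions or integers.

final state: t=14, x=935/8, v=0 → d = 935/8
a_max = (55/8−0)/(11/4−0) = 5/2
max v = 55/4 over t∈[11/2,17/2] → v_max = 55/4
check: 55/4·(11/2+3) = 935/8 ✓

d=935/8 v_max=55/4 a_max=5/2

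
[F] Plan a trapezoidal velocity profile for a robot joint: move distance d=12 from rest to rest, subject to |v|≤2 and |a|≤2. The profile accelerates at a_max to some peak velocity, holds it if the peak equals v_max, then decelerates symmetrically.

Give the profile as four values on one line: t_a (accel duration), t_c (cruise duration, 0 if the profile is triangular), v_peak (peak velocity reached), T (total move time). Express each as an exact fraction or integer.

t_a=1 t_c=5 v_peak=2 T=7

vₘ²/aₘ = 2²/2 = 2
12 ≥ 2 so v_max reached
t_a = 2/2 = 1; v_peak = 2
d_cruise = 12 − 2 = 10; t_c = 10/2 = 5
T = 2·1 + 5 = 7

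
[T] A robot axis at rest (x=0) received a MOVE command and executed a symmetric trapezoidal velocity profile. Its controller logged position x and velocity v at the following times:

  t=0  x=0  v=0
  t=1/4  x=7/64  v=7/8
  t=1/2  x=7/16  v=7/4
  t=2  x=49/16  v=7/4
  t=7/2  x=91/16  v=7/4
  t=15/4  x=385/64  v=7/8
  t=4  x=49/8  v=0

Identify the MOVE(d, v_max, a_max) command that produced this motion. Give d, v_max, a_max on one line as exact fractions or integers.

final state: t=4, x=49/8, v=0 → d = 49/8
a_max = (7/8−0)/(1/4−0) = 7/2
max v = 7/4 over t∈[1/2,7/2] → v_max = 7/4
check: 7/4·(1/2+3) = 49/8 ✓

d=49/8 v_max=7/4 a_max=7/2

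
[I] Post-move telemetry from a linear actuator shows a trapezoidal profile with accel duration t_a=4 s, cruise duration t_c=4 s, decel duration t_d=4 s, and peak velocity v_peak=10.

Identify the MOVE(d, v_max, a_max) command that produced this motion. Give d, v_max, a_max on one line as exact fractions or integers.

a_max = 10/4 = 5/2
d_a = ½·10·4 = 20; d_c = 10·4 = 40
d = 2·20 + 40 = 80
t_c = 4 > 0 → v_max = v_peak = 10

d=80 v_max=10 a_max=5/2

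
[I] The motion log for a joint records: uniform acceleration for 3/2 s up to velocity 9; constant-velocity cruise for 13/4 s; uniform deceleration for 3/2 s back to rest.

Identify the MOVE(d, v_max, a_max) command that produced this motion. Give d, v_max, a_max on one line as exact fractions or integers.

a_max = 9/(3/2) = 6
d_a = ½·9·3/2 = 27/4; d_c = 9·13/4 = 117/4
d = 2·27/4 + 117/4 = 171/4
t_c = 13/4 > 0 ⇒ limit active, v_max = 9

d=171/4 v_max=9 a_max=6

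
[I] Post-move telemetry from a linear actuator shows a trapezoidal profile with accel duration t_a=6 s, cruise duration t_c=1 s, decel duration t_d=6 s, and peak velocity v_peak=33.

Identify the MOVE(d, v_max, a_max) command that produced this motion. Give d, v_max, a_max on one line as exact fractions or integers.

a_max = 33/6 = 11/2
d_a = ½·33·6 = 99; d_c = 33·1 = 33
d = 2·99 + 33 = 231
t_c = 1 > 0 → v_max = v_peak = 33

d=231 v_max=33 a_max=11/2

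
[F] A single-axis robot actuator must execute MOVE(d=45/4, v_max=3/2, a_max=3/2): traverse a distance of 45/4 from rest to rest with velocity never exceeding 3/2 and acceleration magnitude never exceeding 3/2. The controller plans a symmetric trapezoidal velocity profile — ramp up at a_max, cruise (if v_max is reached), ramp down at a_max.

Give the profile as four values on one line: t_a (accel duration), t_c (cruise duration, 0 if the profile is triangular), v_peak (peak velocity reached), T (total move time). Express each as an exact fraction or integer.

t_a=1 t_c=13/2 v_peak=3/2 T=17/2

vₘ²/aₘ = (3/2)²/(3/2) = 3/2
45/4 ≥ 3/2 so v_max reached
t_a = (3/2)/(3/2) = 1; v_peak = 3/2
d_cruise = 45/4 − 3/2 = 39/4; t_c = (39/4)/(3/2) = 13/2
T = 2·1 + 13/2 = 17/2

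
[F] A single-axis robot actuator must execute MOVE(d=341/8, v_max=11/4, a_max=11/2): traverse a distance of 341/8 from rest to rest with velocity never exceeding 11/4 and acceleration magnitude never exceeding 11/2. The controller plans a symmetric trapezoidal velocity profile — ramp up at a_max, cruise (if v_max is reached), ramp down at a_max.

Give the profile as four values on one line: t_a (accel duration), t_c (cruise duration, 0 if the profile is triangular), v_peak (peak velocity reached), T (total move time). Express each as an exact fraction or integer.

(v_max)²/a_max = (11/4)²/(11/2) = 11/8
341/8 ≥ 11/8 so v_max reached
t_a = (11/4)/(11/2) = 1/2; v_peak = 11/4
d_cruise = 341/8 − 11/8 = 165/4; t_c = (165/4)/(11/4) = 15
T = 2·1/2 + 15 = 16

t_a=1/2 t_c=15 v_peak=11/4 T=16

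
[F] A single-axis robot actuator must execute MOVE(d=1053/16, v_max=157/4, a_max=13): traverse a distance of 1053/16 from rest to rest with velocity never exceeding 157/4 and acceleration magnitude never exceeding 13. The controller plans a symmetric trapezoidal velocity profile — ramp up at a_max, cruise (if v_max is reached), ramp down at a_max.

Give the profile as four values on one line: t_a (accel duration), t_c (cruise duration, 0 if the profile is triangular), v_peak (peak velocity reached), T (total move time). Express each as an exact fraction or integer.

t_a=9/4 t_c=0 v_peak=117/4 T=9/2

vₘ²/aₘ = (157/4)²/13 = 24649/208
1053/16 < 24649/208 → triangular
v_peak = √(1053/16·13) = √(13689/16) = 117/4
t_a = (117/4)/13 = 9/4; t_c = 0
T = 2·9/4 = 9/2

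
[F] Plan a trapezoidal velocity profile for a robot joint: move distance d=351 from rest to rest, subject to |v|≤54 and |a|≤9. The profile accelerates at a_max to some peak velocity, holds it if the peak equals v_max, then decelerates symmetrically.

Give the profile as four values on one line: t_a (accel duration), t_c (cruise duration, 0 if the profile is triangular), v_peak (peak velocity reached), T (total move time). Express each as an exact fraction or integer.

v_max²/a_max = 54²/9 = 324
351 ≥ 324 so v_max reached
t_a = 54/9 = 6; v_peak = 54
d_cruise = 351 − 324 = 27; t_c = 27/54 = 1/2
T = 2·6 + 1/2 = 25/2

t_a=6 t_c=1/2 v_peak=54 T=25/2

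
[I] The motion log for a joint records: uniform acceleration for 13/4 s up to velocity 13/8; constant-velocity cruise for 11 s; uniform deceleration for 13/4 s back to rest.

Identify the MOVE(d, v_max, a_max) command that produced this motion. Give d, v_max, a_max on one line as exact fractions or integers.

a_max = (13/8)/(13/4) = 1/2
d_a = ½·13/8·13/4 = 169/64; d_c = 13/8·11 = 143/8
d = 2·169/64 + 143/8 = 741/32
t_c = 11 > 0 so v_max = 13/8

d=741/32 v_max=13/8 a_max=1/2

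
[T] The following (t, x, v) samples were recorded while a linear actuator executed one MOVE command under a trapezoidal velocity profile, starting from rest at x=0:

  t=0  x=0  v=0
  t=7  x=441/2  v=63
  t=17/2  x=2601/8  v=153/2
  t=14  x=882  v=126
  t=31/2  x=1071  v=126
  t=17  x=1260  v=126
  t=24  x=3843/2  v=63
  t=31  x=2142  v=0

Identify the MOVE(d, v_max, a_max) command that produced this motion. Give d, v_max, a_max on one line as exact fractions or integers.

final state: t=31, x=2142, v=0 → d = 2142
a_max = (63−0)/(7−0) = 9
max v = 126 over t∈[14,17] → v_max = 126
check: 126·(14+3) = 2142 ✓

d=2142 v_max=126 a_max=9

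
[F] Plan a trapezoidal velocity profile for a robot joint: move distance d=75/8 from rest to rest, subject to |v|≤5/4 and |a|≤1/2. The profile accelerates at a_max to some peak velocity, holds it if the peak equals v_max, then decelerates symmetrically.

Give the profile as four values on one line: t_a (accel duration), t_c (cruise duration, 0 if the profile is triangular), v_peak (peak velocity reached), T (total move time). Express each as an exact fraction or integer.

v_max²/a_max = (5/4)²/(1/2) = 25/8
75/8 ≥ 25/8 → trapezoidal
t_a = (5/4)/(1/2) = 5/2; v_peak = 5/4
d_cruise = 75/8 − 25/8 = 25/4; t_c = (25/4)/(5/4) = 5
T = 2·5/2 + 5 = 10

t_a=5/2 t_c=5 v_peak=5/4 T=10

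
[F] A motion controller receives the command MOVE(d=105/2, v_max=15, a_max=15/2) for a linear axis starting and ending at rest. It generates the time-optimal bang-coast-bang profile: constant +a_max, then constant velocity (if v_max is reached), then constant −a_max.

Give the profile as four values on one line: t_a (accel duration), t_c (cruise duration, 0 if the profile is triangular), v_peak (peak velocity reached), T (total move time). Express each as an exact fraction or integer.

(v_max)²/a_max = 15²/(15/2) = 30
105/2 ≥ 30 so v_max reached
t_a = 15/(15/2) = 2; v_peak = 15
d_cruise = 105/2 − 30 = 45/2; t_c = (45/2)/15 = 3/2
T = 2·2 + 3/2 = 11/2

t_a=2 t_c=3/2 v_peak=15 T=11/2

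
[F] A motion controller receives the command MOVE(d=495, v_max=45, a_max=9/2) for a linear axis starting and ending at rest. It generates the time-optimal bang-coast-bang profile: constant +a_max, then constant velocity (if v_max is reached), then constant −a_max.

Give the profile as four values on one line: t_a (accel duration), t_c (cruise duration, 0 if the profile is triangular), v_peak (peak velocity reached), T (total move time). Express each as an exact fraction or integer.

(v_max)²/a_max = 45²/(9/2) = 450
495 ≥ 450 ⇒ cruise phase
t_a = 45/(9/2) = 10; v_peak = 45
d_cruise = 495 − 450 = 45; t_c = 45/45 = 1
T = 2·10 + 1 = 21

t_a=10 t_c=1 v_peak=45 T=21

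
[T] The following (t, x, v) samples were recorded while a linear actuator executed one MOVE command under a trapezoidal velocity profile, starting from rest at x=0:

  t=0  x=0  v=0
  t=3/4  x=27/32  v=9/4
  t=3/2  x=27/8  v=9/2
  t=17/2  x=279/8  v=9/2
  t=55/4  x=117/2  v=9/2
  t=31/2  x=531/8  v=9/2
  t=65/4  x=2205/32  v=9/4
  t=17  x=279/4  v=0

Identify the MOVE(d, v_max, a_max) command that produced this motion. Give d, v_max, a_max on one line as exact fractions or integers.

d=279/4 v_max=9/2 a_max=3

final state: t=17, x=279/4, v=0 → d = 279/4
a_max = (9/4−0)/(3/4−0) = 3
max v = 9/2 over t∈[3/2,31/2] → v_max = 9/2
check: 9/2·(3/2+14) = 279/4 ✓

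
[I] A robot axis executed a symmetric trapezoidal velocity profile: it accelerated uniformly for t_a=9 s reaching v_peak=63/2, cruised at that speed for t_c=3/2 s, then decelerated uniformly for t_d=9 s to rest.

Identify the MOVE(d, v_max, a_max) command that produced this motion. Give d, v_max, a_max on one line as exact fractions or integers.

d=1323/4 v_max=63/2 a_max=7/2

a_max = (63/2)/9 = 7/2
d_a = ½·63/2·9 = 567/4; d_c = 63/2·3/2 = 189/4
d = 2·567/4 + 189/4 = 1323/4
t_c = 3/2 > 0 so v_max = 63/2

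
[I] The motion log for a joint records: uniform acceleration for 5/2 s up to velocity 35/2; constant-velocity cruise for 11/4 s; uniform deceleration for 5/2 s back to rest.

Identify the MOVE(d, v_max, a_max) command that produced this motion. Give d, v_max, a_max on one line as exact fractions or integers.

d=735/8 v_max=35/2 a_max=7

a_max = (35/2)/(5/2) = 7
d_a = ½·35/2·5/2 = 175/8; d_c = 35/2·11/4 = 385/8
d = 2·175/8 + 385/8 = 735/8
t_c = 11/4 > 0 → v_max = v_peak = 35/2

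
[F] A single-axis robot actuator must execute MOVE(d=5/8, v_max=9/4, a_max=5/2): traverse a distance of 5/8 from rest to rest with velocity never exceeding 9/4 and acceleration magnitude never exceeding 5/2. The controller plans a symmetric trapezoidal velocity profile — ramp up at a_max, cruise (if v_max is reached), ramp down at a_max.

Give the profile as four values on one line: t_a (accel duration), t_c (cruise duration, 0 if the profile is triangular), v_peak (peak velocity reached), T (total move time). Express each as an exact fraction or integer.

t_a=1/2 t_c=0 v_peak=5/4 T=1

v_max²/a_max = (9/4)²/(5/2) = 81/40
5/8 < 81/40 → triangular
v_peak = √(5/8·5/2) = √(25/16) = 5/4
t_a = (5/4)/(5/2) = 1/2; t_c = 0
T = 2·1/2 = 1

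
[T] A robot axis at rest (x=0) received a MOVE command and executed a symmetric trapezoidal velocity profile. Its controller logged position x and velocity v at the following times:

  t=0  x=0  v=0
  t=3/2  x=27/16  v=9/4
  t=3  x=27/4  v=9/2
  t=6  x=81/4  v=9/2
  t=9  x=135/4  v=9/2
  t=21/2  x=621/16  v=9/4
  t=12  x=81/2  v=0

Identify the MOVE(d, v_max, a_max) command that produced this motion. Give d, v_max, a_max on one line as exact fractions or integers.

d=81/2 v_max=9/2 a_max=3/2

final state: t=12, x=81/2, v=0 → d = 81/2
a_max = (9/4−0)/(3/2−0) = 3/2
max v = 9/2 over t∈[3,9] → v_max = 9/2
check: 9/2·(3+6) = 81/2 ✓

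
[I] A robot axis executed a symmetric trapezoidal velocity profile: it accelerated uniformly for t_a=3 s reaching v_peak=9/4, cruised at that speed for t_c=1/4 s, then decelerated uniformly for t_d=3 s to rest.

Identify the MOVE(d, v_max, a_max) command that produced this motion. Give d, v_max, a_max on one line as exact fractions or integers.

a_max = (9/4)/3 = 3/4
d_a = ½·9/4·3 = 27/8; d_c = 9/4·1/4 = 9/16
d = 2·27/8 + 9/16 = 117/16
t_c = 1/4 > 0 ⇒ limit active, v_max = 9/4

d=117/16 v_max=9/4 a_max=3/4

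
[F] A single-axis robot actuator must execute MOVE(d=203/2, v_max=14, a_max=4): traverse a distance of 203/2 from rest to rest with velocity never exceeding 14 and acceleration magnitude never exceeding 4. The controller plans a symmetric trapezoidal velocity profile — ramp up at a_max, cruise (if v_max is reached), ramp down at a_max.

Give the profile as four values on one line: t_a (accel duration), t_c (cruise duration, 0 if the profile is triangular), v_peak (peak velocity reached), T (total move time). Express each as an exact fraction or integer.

v_max²/a_max = 14²/4 = 49
203/2 ≥ 49 so v_max reached
t_a = 14/4 = 7/2; v_peak = 14
d_cruise = 203/2 − 49 = 105/2; t_c = (105/2)/14 = 15/4
T = 2·7/2 + 15/4 = 43/4

t_a=7/2 t_c=15/4 v_peak=14 T=43/4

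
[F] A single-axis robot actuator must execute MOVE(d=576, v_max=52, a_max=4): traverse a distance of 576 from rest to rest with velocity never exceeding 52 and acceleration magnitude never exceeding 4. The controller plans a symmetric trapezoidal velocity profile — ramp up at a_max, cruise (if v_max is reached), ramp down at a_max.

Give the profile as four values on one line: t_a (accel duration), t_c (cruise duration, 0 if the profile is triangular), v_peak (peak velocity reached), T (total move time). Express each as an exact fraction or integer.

t_a=12 t_c=0 v_peak=48 T=24

v_max²/a_max = 52²/4 = 676
576 < 676 so t_c = 0
v_peak = √(576·4) = √2304 = 48
t_a = 48/4 = 12; t_c = 0
T = 2·12 = 24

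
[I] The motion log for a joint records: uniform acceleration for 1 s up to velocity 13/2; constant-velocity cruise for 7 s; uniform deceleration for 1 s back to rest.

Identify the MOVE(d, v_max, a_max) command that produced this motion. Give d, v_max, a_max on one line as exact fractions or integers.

a_max = (13/2)/1 = 13/2
d_a = ½·13/2·1 = 13/4; d_c = 13/2·7 = 91/2
d = 2·13/4 + 91/2 = 52
t_c = 7 > 0 → v_max = v_peak = 13/2

d=52 v_max=13/2 a_max=13/2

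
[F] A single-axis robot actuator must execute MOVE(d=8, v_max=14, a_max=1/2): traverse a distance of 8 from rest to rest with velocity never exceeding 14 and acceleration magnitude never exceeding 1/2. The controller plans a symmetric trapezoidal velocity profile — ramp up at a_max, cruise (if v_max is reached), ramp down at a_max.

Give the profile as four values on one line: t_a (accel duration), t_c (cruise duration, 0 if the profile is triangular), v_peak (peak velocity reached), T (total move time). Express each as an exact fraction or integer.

t_a=4 t_c=0 v_peak=2 T=8

(v_max)²/a_max = 14²/(1/2) = 392
8 < 392 → triangular
v_peak = √(8·1/2) = √4 = 2
t_a = 2/(1/2) = 4; t_c = 0
T = 2·4 = 8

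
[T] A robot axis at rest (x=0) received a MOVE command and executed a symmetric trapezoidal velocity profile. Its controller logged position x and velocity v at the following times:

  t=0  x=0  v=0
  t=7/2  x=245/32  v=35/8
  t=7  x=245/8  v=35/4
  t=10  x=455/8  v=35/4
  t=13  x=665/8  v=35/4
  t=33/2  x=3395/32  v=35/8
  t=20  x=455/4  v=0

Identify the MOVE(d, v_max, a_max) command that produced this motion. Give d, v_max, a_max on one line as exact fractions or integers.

d=455/4 v_max=35/4 a_max=5/4

final state: t=20, x=455/4, v=0 → d = 455/4
a_max = (35/8−0)/(7/2−0) = 5/4
max v = 35/4 over t∈[7,13] → v_max = 35/4
check: 35/4·(7+6) = 455/4 ✓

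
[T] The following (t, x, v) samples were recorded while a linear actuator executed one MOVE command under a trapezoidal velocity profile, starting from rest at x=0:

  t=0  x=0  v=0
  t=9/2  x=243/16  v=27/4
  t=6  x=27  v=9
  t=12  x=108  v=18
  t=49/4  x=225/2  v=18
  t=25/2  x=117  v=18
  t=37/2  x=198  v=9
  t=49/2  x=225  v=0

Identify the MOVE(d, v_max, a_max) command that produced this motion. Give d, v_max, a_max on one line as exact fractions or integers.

d=225 v_max=18 a_max=3/2

final state: t=49/2, x=225, v=0 → d = 225
a_max = (27/4−0)/(9/2−0) = 3/2
max v = 18 over t∈[12,25/2] → v_max = 18
check: 18·(12+1/2) = 225 ✓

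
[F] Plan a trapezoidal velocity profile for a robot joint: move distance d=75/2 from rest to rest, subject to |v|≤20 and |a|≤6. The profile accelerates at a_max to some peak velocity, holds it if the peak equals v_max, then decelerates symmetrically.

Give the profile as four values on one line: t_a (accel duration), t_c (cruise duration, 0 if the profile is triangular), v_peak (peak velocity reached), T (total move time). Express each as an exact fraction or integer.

t_a=5/2 t_c=0 v_peak=15 T=5

(v_max)²/a_max = 20²/6 = 200/3
75/2 < 200/3 so t_c = 0
v_peak = √(75/2·6) = √225 = 15
t_a = 15/6 = 5/2; t_c = 0
T = 2·5/2 = 5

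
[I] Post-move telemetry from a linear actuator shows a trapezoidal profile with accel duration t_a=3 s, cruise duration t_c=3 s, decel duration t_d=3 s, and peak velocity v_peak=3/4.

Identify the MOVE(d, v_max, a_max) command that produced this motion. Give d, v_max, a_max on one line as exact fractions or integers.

a_max = (3/4)/3 = 1/4
d_a = ½·3/4·3 = 9/8; d_c = 3/4·3 = 9/4
d = 2·9/8 + 9/4 = 9/2
t_c = 3 > 0 so v_max = 3/4

d=9/2 v_max=3/4 a_max=1/4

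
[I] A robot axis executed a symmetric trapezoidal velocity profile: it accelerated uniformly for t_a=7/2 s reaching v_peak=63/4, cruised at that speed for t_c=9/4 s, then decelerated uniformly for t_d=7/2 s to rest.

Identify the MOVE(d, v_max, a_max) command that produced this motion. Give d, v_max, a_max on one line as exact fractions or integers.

d=1449/16 v_max=63/4 a_max=9/2

a_max = (63/4)/(7/2) = 9/2
d_a = ½·63/4·7/2 = 441/16; d_c = 63/4·9/4 = 567/16
d = 2·441/16 + 567/16 = 1449/16
t_c = 9/4 > 0 ⇒ limit active, v_max = 63/4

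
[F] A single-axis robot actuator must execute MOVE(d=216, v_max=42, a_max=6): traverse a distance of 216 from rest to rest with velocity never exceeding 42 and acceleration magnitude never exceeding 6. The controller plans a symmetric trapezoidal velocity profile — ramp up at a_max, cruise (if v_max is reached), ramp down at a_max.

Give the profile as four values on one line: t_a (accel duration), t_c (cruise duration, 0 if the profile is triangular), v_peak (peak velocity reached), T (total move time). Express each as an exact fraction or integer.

t_a=6 t_c=0 v_peak=36 T=12

v_max²/a_max = 42²/6 = 294
216 < 294 → triangular
v_peak = √(216·6) = √1296 = 36
t_a = 36/6 = 6; t_c = 0
T = 2·6 = 12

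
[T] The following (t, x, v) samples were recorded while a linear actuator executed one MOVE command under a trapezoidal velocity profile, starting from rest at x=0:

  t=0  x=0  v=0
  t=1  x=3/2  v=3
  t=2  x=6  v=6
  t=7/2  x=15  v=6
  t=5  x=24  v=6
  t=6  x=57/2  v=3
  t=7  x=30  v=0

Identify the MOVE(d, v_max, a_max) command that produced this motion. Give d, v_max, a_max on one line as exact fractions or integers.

d=30 v_max=6 a_max=3

final state: t=7, x=30, v=0 → d = 30
a_max = (3−0)/(1−0) = 3
max v = 6 over t∈[2,5] → v_max = 6
check: 6·(2+3) = 30 ✓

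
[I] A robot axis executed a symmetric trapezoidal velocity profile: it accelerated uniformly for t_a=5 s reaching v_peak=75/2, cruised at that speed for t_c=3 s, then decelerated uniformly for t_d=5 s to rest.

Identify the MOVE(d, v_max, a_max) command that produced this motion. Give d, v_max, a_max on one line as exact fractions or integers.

a_max = (75/2)/5 = 15/2
d_a = ½·75/2·5 = 375/4; d_c = 75/2·3 = 225/2
d = 2·375/4 + 225/2 = 300
t_c = 3 > 0 → v_max = v_peak = 75/2

d=300 v_max=75/2 a_max=15/2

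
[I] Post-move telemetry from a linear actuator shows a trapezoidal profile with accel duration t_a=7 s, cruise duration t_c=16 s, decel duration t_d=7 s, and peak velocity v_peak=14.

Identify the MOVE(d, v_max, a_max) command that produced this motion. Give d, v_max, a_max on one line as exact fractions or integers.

a_max = 14/7 = 2
d_a = ½·14·7 = 49; d_c = 14·16 = 224
d = 2·49 + 224 = 322
t_c = 16 > 0 ⇒ limit active, v_max = 14

d=322 v_max=14 a_max=2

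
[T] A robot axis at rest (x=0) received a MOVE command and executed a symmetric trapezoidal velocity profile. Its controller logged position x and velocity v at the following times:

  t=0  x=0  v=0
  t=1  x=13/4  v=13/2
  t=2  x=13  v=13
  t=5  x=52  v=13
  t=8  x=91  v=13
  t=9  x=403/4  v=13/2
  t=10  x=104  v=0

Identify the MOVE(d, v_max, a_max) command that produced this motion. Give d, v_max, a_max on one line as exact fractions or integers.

d=104 v_max=13 a_max=13/2

final state: t=10, x=104, v=0 → d = 104
a_max = (13/2−0)/(1−0) = 13/2
max v = 13 over t∈[2,8] → v_max = 13
check: 13·(2+6) = 104 ✓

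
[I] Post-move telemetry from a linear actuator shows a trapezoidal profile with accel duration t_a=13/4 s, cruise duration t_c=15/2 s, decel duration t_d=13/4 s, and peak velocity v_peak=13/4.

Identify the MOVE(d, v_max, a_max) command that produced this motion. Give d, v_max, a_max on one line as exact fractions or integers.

a_max = (13/4)/(13/4) = 1
d_a = ½·13/4·13/4 = 169/32; d_c = 13/4·15/2 = 195/8
d = 2·169/32 + 195/8 = 559/16
t_c = 15/2 > 0 → v_max = v_peak = 13/4

d=559/16 v_max=13/4 a_max=1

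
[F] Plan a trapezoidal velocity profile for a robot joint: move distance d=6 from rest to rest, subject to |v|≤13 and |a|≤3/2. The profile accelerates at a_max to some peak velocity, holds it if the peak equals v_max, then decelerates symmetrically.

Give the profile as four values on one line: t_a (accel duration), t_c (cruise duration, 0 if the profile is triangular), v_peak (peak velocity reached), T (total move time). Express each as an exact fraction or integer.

t_a=2 t_c=0 v_peak=3 T=4

vₘ²/aₘ = 13²/(3/2) = 338/3
6 < 338/3 ⇒ no cruise
v_peak = √(6·3/2) = √9 = 3
t_a = 3/(3/2) = 2; t_c = 0
T = 2·2 = 4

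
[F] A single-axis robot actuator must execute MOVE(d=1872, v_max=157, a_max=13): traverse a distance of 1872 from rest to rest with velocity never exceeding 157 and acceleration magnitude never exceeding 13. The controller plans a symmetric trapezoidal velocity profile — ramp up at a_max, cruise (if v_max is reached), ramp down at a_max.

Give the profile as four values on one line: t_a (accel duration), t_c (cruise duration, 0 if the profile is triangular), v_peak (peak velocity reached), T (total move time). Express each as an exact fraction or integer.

vₘ²/aₘ = 157²/13 = 24649/13
1872 < 24649/13 so t_c = 0
v_peak = √(1872·13) = √24336 = 156
t_a = 156/13 = 12; t_c = 0
T = 2·12 = 24

t_a=12 t_c=0 v_peak=156 T=24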